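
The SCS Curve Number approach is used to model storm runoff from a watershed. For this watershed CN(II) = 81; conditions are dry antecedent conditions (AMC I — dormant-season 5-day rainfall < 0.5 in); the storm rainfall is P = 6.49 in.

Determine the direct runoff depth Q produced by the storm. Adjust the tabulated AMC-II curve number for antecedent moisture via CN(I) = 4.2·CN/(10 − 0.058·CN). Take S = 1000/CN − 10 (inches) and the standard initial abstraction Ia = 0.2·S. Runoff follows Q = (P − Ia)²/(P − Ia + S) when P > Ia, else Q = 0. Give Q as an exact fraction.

CN(I) from CN(II)=81: (4.2·81)/(10 − 0.058·81) = 170100/2651 ≈ 64.164
S = 1000/(170100/2651) − 10 = 9500/1701 in ≈ 5.585 in
Ia = 0.2S: 0.2·5.585 = 1.117 in (exactly 1900/1701)
Since P=6.490 > Ia=1.117: effective rainfall P−Ia = 913949/170100 in
Runoff Q = (P−Ia)²/(P−Ia+S) = (5.373)²/(5.373+5.585) = 835302774601/317057724900 ≈ 2.635 in

Q = 835302774601/317057724900 in ≈ 2.635 in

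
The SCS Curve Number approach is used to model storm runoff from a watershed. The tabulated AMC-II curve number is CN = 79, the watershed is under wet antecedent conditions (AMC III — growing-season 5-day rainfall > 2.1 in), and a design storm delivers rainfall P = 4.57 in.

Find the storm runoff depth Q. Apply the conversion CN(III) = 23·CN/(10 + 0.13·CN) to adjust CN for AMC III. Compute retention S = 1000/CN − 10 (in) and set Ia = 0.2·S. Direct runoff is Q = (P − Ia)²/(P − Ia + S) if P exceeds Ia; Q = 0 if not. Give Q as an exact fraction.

Q = 621525680161/181403647300 in ≈ 3.426 in

Adjust CN=79 to AMC III: 23·79/(10 + 0.13·79) → 1817 ÷ (2027/100) = 181700/2027 ≈ 89.640
Max retention: S = 1000/(181700/2027) − 10 = 2100/1817 in (≈ 1.156 in)
Initial abstraction Ia = S/5 = (2100/1817)/5 = 420/1817 ≈ 0.231 in
Since P=4.570 > Ia=0.231: effective rainfall P−Ia = 788369/181700 in
Q = (788369/181700)²/((788369/181700) + 2100/1817) = (621525680161/33014890000)/(998369/181700) = 621525680161/181403647300 in ≈ 3.426 in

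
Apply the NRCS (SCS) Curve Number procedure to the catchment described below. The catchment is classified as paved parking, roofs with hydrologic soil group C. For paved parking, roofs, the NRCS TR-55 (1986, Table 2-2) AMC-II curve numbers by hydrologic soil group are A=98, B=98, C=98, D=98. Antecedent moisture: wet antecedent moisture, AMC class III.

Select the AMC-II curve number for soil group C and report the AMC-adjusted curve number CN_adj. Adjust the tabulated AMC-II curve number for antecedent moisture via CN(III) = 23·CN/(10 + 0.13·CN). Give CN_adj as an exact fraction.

CN_adj = 112700/1137 ≈ 99.120

NRCS table: paved parking, roofs, soil group C → CN(II) = 98
CN(III) from CN(II)=98: (23·98)/(10 + 0.13·98) = 112700/1137 ≈ 99.120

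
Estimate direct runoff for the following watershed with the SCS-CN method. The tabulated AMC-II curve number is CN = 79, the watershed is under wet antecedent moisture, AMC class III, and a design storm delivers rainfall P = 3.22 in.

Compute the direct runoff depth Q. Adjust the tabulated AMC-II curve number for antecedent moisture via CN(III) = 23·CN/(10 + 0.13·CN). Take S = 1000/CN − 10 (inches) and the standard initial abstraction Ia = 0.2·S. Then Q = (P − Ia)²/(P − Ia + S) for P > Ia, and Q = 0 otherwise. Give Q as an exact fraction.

Q = 10533191767/4886912350 in ≈ 2.155 in

Wet (AMC III): CN(III) = 23·79/(10 + 0.13·79) = 1817/(2027/100) = 181700/2027 ≈ 89.640
Retention S: 1000/CN − 10 with CN=89.640 → S = 2100/1817 ≈ 1.156 in
Ia = 0.2S: 0.2·1.156 = 0.231 in (exactly 420/1817)
Excess rainfall: 3.220 − 0.231 = 2.989 in; P > Ia so Q > 0
Q: (271537/90850)² ÷ (376537/90850) = 10533191767/4886912350 in (≈ 2.155 in)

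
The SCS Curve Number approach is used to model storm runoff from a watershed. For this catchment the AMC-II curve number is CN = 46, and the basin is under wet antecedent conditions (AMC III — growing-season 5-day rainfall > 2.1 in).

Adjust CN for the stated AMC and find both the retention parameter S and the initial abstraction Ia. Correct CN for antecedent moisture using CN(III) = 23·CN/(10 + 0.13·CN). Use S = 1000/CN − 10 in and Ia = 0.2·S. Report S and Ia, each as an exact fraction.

CN(III) from CN(II)=46: (23·46)/(10 + 0.13·46) = 52900/799 ≈ 66.208
Retention S: 1000/CN − 10 with CN=66.208 → S = 2700/529 ≈ 5.104 in
Ia = 0.2S: 0.2·5.104 = 1.021 in (exactly 540/529)

S = 2700/529 in ≈ 5.104 in; Ia = 540/529 in ≈ 1.021 in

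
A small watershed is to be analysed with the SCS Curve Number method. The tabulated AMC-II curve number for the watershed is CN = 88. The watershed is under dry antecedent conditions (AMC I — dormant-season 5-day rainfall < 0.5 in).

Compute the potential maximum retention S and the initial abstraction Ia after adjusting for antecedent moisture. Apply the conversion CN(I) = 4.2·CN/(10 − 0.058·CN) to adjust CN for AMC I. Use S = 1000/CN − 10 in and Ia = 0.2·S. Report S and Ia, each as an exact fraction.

S = 250/77 in ≈ 3.247 in; Ia = 50/77 in ≈ 0.649 in

CN(I) from CN(II)=88: (4.2·88)/(10 − 0.058·88) = 3850/51 ≈ 75.490
Max retention: S = 1000/(3850/51) − 10 = 250/77 in (≈ 3.247 in)
Ia = 0.2·(250/77) = 50/77 in ≈ 0.649 in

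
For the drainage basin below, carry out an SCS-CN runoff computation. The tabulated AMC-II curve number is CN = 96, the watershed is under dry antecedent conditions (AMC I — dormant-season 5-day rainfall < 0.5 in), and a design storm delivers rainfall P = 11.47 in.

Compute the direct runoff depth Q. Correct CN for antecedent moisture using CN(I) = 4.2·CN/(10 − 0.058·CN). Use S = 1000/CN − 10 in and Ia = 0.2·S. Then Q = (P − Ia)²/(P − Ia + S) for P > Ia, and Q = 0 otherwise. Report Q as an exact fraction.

Q = 5042562121/486744300 in ≈ 10.360 in

Adjust CN=96 to AMC I: 4.2·96/(10 − 0.058·96) → (2016/5) ÷ (554/125) = 25200/277 ≈ 90.975
Max retention: S = 1000/(25200/277) − 10 = 125/126 in (≈ 0.992 in)
Initial abstraction Ia = S/5 = (125/126)/5 = 25/126 ≈ 0.198 in
Excess rainfall: 11.470 − 0.198 = 11.272 in; P > Ia so Q > 0
Q: (71011/6300)² ÷ (77261/6300) = 5042562121/486744300 in (≈ 10.360 in)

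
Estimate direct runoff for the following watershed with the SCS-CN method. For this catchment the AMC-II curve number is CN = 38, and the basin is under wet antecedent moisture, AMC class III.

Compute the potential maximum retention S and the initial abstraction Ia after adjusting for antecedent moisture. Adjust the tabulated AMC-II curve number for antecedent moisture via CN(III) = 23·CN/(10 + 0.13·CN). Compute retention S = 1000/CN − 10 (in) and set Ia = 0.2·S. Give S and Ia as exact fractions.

S = 3100/437 in ≈ 7.094 in; Ia = 620/437 in ≈ 1.419 in

Wet (AMC III): CN(III) = 23·38/(10 + 0.13·38) = 874/(747/50) = 43700/747 ≈ 58.501
Retention S: 1000/CN − 10 with CN=58.501 → S = 3100/437 ≈ 7.094 in
Initial abstraction Ia = S/5 = (3100/437)/5 = 620/437 ≈ 1.419 in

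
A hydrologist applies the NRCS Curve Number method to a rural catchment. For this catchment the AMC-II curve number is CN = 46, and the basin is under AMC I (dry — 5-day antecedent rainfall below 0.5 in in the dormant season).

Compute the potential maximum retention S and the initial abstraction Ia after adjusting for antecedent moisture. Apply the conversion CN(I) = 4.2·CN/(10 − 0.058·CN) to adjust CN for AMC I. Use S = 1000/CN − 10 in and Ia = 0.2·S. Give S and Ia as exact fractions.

Adjust CN=46 to AMC I: 4.2·46/(10 − 0.058·46) → (966/5) ÷ (1833/250) = 16100/611 ≈ 26.350
Max retention: S = 1000/(16100/611) − 10 = 4500/161 in (≈ 27.950 in)
Initial abstraction Ia = S/5 = (4500/161)/5 = 900/161 ≈ 5.590 in

S = 4500/161 in ≈ 27.950 in; Ia = 900/161 in ≈ 5.590 in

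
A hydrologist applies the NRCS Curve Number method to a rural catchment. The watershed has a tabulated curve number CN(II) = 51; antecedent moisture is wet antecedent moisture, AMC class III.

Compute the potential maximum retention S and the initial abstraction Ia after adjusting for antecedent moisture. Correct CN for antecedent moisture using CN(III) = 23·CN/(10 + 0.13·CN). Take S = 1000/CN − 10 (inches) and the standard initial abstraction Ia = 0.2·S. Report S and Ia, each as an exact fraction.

Adjust CN=51 to AMC III: 23·51/(10 + 0.13·51) → 1173 ÷ (1663/100) = 117300/1663 ≈ 70.535
Retention S: 1000/CN − 10 with CN=70.535 → S = 4900/1173 ≈ 4.177 in
Ia = 0.2S: 0.2·4.177 = 0.835 in (exactly 980/1173)

S = 4900/1173 in ≈ 4.177 in; Ia = 980/1173 in ≈ 0.835 in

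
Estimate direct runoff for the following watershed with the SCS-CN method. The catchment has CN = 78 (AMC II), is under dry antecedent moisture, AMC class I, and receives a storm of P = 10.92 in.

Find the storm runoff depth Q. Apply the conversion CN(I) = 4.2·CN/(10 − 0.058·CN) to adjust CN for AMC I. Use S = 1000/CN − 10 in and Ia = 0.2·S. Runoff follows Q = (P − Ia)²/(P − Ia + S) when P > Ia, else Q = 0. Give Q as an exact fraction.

Q = 38450111569/6830193825 in ≈ 5.629 in

CN(I) from CN(II)=78: (4.2·78)/(10 − 0.058·78) = 81900/1369 ≈ 59.825
Retention S: 1000/CN − 10 with CN=59.825 → S = 5500/819 ≈ 6.716 in
Ia = 0.2·(5500/819) = 1100/819 in ≈ 1.343 in
Since P=10.920 > Ia=1.343: effective rainfall P−Ia = 196087/20475 in
Runoff Q = (P−Ia)²/(P−Ia+S) = (9.577)²/(9.577+6.716) = 38450111569/6830193825 ≈ 5.629 in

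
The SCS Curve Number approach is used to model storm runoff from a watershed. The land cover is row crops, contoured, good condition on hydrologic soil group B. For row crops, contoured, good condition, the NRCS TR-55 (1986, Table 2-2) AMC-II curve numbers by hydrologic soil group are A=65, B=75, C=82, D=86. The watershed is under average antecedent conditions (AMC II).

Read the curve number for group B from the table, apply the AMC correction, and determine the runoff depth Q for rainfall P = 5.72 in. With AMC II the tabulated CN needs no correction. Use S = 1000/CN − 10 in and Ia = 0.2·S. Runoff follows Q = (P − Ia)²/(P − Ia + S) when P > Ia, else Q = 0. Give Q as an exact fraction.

NRCS table: row crops, contoured, good condition, soil group B → CN(II) = 75
CN(II) = 75; AMC II needs no correction.
S = 1000/75 − 10 = 10/3 in ≈ 3.333 in
Ia = 0.2·(10/3) = 2/3 in ≈ 0.667 in
Since P=5.720 > Ia=0.667: effective rainfall P−Ia = 379/75 in
Runoff Q = (P−Ia)²/(P−Ia+S) = (5.053)²/(5.053+3.333) = 143641/47175 ≈ 3.045 in

Q = 143641/47175 in ≈ 3.045 in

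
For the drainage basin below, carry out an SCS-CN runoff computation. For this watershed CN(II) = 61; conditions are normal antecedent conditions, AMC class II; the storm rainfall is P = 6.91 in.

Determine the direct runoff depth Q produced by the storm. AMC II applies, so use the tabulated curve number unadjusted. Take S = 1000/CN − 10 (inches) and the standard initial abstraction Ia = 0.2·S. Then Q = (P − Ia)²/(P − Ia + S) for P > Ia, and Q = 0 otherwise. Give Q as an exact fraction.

AMC II — tabulated CN = 61 applies directly.
Retention S: 1000/CN − 10 with CN=61.000 → S = 390/61 ≈ 6.393 in
Ia = 0.2S: 0.2·6.393 = 1.279 in (exactly 78/61)
Excess rainfall: 6.910 − 1.279 = 5.631 in; P > Ia so Q > 0
Runoff Q = (P−Ia)²/(P−Ia+S) = (5.631)²/(5.631+6.393) = 1179991201/447441100 ≈ 2.637 in

Q = 1179991201/447441100 in ≈ 2.637 in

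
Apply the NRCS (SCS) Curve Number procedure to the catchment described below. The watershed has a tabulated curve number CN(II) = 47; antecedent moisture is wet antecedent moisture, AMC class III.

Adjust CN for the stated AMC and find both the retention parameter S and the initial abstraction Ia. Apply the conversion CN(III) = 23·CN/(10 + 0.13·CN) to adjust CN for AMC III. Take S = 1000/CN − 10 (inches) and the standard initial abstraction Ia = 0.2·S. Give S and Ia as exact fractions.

S = 5300/1081 in ≈ 4.903 in; Ia = 1060/1081 in ≈ 0.981 in

CN(III) from CN(II)=47: (23·47)/(10 + 0.13·47) = 108100/1611 ≈ 67.101
S = 1000/(108100/1611) − 10 = 5300/1081 in ≈ 4.903 in
Initial abstraction Ia = S/5 = (5300/1081)/5 = 1060/1081 ≈ 0.981 in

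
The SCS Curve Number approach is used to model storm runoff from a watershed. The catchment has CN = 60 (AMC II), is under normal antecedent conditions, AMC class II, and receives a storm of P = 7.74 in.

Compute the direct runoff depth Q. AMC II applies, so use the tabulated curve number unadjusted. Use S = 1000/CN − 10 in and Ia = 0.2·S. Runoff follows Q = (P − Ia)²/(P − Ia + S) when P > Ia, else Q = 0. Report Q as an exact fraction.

Q = 923521/294150 in ≈ 3.140 in

CN(II) = 60; AMC II needs no correction.
S = 1000/60 − 10 = 20/3 in ≈ 6.667 in
Ia = 0.2·(20/3) = 4/3 in ≈ 1.333 in
P − Ia = 7.740 − 1.333 = 961/150 ≈ 6.407 in (> 0, runoff occurs)
Q = (961/150)²/((961/150) + 20/3) = (923521/22500)/(1961/150) = 923521/294150 in ≈ 3.140 in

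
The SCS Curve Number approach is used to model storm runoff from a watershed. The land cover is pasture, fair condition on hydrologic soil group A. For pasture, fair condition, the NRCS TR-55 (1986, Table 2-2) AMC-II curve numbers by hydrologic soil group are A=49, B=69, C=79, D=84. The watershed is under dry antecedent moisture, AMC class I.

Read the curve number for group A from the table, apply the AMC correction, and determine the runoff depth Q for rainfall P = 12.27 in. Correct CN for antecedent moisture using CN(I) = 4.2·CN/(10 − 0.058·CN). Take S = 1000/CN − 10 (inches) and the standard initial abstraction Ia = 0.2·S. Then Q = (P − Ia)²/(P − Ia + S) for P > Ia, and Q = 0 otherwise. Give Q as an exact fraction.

Q = 62931241321/37759532300 in ≈ 1.667 in

NRCS table: pasture, fair condition, soil group A → CN(II) = 49
Adjust CN=49 to AMC I: 4.2·49/(10 − 0.058·49) → (1029/5) ÷ (3579/500) = 34300/1193 ≈ 28.751
Retention S: 1000/CN − 10 with CN=28.751 → S = 8500/343 ≈ 24.781 in
Ia = 0.2·(8500/343) = 1700/343 in ≈ 4.956 in
Excess rainfall: 12.270 − 4.956 = 7.314 in; P > Ia so Q > 0
Q = (250861/34300)²/((250861/34300) + 8500/343) = (62931241321/1176490000)/(1100861/34300) = 62931241321/37759532300 in ≈ 1.667 in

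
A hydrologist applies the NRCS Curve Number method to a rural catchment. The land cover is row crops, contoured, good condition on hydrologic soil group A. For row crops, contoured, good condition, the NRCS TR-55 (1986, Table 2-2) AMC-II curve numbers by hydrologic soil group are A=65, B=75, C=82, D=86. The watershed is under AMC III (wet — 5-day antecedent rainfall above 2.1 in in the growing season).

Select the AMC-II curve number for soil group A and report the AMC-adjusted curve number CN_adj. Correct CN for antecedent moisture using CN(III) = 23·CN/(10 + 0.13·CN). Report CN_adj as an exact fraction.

CN_adj = 29900/369 ≈ 81.030

NRCS table: row crops, contoured, good condition, soil group A → CN(II) = 65
CN(III) from CN(II)=65: (23·65)/(10 + 0.13·65) = 29900/369 ≈ 81.030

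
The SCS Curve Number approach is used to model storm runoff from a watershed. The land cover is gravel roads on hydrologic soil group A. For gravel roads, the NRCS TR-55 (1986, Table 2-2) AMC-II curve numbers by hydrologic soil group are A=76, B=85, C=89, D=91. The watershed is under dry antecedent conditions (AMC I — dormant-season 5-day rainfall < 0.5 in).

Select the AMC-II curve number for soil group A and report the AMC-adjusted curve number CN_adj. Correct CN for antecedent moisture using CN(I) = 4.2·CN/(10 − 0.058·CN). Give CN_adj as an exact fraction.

NRCS table: gravel roads, soil group A → CN(II) = 76
Dry (AMC I): CN(I) = 4.2·76/(10 − 0.058·76) = (1596/5)/(699/125) = 13300/233 ≈ 57.082

CN_adj = 13300/233 ≈ 57.082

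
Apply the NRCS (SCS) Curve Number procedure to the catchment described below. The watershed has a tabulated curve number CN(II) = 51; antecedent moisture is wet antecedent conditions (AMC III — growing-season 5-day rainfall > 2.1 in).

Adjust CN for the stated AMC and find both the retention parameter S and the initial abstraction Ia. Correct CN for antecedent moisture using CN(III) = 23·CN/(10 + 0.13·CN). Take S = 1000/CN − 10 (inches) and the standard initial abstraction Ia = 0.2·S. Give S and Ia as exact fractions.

S = 4900/1173 in ≈ 4.177 in; Ia = 980/1173 in ≈ 0.835 in

CN(III) from CN(II)=51: (23·51)/(10 + 0.13·51) = 117300/1663 ≈ 70.535
S = 1000/(117300/1663) − 10 = 4900/1173 in ≈ 4.177 in
Initial abstraction Ia = S/5 = (4900/1173)/5 = 980/1173 ≈ 0.835 in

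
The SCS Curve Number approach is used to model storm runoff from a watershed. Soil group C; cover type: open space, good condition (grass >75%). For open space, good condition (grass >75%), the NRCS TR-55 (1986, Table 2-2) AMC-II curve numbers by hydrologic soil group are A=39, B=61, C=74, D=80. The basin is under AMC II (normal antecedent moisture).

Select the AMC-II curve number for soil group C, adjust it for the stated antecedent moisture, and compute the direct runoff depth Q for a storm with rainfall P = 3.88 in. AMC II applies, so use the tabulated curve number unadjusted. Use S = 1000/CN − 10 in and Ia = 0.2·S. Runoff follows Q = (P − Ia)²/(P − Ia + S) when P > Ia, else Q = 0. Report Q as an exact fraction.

Q = 8637721/5724825 in ≈ 1.509 in

NRCS table: open space, good condition (grass >75%), soil group C → CN(II) = 74
AMC II — tabulated CN = 74 applies directly.
S = 1000/74 − 10 = 130/37 in ≈ 3.514 in
Initial abstraction Ia = S/5 = (130/37)/5 = 26/37 ≈ 0.703 in
Excess rainfall: 3.880 − 0.703 = 3.177 in; P > Ia so Q > 0
Runoff Q = (P−Ia)²/(P−Ia+S) = (3.177)²/(3.177+3.514) = 8637721/5724825 ≈ 1.509 in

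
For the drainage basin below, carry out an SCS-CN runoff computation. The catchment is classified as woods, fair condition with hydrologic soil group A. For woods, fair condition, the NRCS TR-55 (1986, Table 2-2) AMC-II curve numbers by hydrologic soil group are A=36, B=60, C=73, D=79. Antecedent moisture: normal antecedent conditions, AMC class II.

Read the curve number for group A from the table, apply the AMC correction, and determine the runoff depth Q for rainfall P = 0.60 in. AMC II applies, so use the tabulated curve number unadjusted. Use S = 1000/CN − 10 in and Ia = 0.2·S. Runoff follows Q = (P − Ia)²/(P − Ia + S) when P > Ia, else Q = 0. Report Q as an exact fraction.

Q = 0 in ≈ 0.000 in

NRCS table: woods, fair condition, soil group A → CN(II) = 36
Average conditions: CN = 36 (no AMC adjustment).
S = 1000/36 − 10 = 160/9 in ≈ 17.778 in
Initial abstraction Ia = S/5 = (160/9)/5 = 32/9 ≈ 3.556 in
P = 0.600 ≤ Ia = 3.556 in: entire storm abstracted, Q = 0.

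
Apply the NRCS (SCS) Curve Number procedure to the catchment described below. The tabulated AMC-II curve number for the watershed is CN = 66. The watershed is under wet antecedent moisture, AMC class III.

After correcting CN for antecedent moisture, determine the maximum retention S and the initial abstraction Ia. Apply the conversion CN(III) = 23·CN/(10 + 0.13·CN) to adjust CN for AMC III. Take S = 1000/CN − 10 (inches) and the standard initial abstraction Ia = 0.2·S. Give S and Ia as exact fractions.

CN(III) from CN(II)=66: (23·66)/(10 + 0.13·66) = 75900/929 ≈ 81.701
S = 1000/(75900/929) − 10 = 1700/759 in ≈ 2.240 in
Ia = 0.2S: 0.2·2.240 = 0.448 in (exactly 340/759)

S = 1700/759 in ≈ 2.240 in; Ia = 340/759 in ≈ 0.448 in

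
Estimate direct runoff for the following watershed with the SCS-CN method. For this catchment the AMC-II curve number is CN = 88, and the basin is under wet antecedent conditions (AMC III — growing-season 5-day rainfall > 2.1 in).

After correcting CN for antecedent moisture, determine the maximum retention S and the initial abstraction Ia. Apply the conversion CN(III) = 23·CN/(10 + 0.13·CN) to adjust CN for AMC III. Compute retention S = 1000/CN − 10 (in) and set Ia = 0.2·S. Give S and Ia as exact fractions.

Wet (AMC III): CN(III) = 23·88/(10 + 0.13·88) = 2024/(536/25) = 6325/67 ≈ 94.403
Max retention: S = 1000/(6325/67) − 10 = 150/253 in (≈ 0.593 in)
Ia = 0.2S: 0.2·0.593 = 0.119 in (exactly 30/253)

S = 150/253 in ≈ 0.593 in; Ia = 30/253 in ≈ 0.119 in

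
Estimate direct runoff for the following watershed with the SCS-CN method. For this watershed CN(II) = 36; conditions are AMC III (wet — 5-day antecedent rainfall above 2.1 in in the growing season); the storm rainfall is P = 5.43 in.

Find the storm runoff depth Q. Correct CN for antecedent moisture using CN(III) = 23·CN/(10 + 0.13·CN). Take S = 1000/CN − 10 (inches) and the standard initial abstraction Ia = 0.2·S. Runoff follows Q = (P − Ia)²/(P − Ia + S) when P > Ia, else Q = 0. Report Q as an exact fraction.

Q = 6464320801/4976300700 in ≈ 1.299 in

CN(III) from CN(II)=36: (23·36)/(10 + 0.13·36) = 20700/367 ≈ 56.403
Max retention: S = 1000/(20700/367) − 10 = 1600/207 in (≈ 7.729 in)
Ia = 0.2S: 0.2·7.729 = 1.546 in (exactly 320/207)
Excess rainfall: 5.430 − 1.546 = 3.884 in; P > Ia so Q > 0
Q: (80401/20700)² ÷ (240401/20700) = 6464320801/4976300700 in (≈ 1.299 in)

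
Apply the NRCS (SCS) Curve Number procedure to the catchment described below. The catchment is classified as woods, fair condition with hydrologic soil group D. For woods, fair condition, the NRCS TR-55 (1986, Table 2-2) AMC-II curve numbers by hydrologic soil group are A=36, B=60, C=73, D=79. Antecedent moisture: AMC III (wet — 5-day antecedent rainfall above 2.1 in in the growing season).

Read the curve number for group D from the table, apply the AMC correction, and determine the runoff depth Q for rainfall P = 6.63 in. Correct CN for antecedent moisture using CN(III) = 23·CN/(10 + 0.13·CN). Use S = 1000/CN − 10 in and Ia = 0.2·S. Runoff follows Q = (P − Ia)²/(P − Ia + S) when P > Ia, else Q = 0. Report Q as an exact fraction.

Q = 150200428249/27712702300 in ≈ 5.420 in

NRCS table: woods, fair condition, soil group D → CN(II) = 79
Wet (AMC III): CN(III) = 23·79/(10 + 0.13·79) = 1817/(2027/100) = 181700/2027 ≈ 89.640
S = 1000/(181700/2027) − 10 = 2100/1817 in ≈ 1.156 in
Initial abstraction Ia = S/5 = (2100/1817)/5 = 420/1817 ≈ 0.231 in
P − Ia = 6.630 − 0.231 = 1162671/181700 ≈ 6.399 in (> 0, runoff occurs)
Q: (1162671/181700)² ÷ (1372671/181700) = 150200428249/27712702300 in (≈ 5.420 in)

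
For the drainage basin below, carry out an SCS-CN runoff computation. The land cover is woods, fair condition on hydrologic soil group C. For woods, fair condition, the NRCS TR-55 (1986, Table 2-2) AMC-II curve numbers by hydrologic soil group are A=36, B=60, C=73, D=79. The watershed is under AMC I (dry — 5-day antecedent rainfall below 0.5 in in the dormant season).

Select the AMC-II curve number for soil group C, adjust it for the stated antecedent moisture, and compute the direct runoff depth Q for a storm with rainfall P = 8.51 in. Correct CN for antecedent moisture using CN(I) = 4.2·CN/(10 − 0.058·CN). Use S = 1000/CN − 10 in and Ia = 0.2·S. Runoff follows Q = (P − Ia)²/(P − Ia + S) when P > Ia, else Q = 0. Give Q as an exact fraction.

Q = 118929109321/40617397100 in ≈ 2.928 in

NRCS table: woods, fair condition, soil group C → CN(II) = 73
CN(I) from CN(II)=73: (4.2·73)/(10 − 0.058·73) = 51100/961 ≈ 53.174
Max retention: S = 1000/(51100/961) − 10 = 4500/511 in (≈ 8.806 in)
Initial abstraction Ia = S/5 = (4500/511)/5 = 900/511 ≈ 1.761 in
Since P=8.510 > Ia=1.761: effective rainfall P−Ia = 344861/51100 in
Runoff Q = (P−Ia)²/(P−Ia+S) = (6.749)²/(6.749+8.806) = 118929109321/40617397100 ≈ 2.928 in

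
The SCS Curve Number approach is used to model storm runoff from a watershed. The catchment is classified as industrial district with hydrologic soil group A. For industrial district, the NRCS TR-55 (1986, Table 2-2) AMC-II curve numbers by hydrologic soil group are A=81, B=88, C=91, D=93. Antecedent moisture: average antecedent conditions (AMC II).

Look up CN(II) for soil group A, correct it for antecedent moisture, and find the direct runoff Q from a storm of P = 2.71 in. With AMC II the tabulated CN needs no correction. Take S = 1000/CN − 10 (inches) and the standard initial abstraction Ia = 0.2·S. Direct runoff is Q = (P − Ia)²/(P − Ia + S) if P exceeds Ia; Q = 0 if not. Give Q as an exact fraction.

Q = 329458801/300923100 in ≈ 1.095 in

NRCS table: industrial district, soil group A → CN(II) = 81
CN(II) = 81; AMC II needs no correction.
S = 1000/81 − 10 = 190/81 in ≈ 2.346 in
Ia = 0.2S: 0.2·2.346 = 0.469 in (exactly 38/81)
P − Ia = 2.710 − 0.469 = 18151/8100 ≈ 2.241 in (> 0, runoff occurs)
Q: (18151/8100)² ÷ (37151/8100) = 329458801/300923100 in (≈ 1.095 in)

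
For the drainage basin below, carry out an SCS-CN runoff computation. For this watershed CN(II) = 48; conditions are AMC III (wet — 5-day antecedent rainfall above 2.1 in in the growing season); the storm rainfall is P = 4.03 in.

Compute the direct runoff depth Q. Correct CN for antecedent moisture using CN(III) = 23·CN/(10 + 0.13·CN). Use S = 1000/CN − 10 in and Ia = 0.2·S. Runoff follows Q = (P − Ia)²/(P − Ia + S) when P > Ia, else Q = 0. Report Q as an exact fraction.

Q = 34922173/28559100 in ≈ 1.223 in

CN(III) from CN(II)=48: (23·48)/(10 + 0.13·48) = 13800/203 ≈ 67.980
Max retention: S = 1000/(13800/203) − 10 = 325/69 in (≈ 4.710 in)
Ia = 0.2S: 0.2·4.710 = 0.942 in (exactly 65/69)
Since P=4.030 > Ia=0.942: effective rainfall P−Ia = 21307/6900 in
Q = (21307/6900)²/((21307/6900) + 325/69) = (453988249/47610000)/(53807/6900) = 34922173/28559100 in ≈ 1.223 in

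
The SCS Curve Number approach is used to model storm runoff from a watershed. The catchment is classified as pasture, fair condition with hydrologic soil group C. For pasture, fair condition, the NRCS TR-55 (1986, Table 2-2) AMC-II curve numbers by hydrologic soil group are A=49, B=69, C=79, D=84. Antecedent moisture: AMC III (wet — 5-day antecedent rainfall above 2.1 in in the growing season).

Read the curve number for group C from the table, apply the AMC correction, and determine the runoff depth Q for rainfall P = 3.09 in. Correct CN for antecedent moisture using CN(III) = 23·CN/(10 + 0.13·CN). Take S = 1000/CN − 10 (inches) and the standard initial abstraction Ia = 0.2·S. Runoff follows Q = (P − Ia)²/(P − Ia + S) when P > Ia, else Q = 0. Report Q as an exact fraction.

Q = 89943806403/44180536700 in ≈ 2.036 in

NRCS table: pasture, fair condition, soil group C → CN(II) = 79
Wet (AMC III): CN(III) = 23·79/(10 + 0.13·79) = 1817/(2027/100) = 181700/2027 ≈ 89.640
S = 1000/(181700/2027) − 10 = 2100/1817 in ≈ 1.156 in
Ia = 0.2·(2100/1817) = 420/1817 in ≈ 0.231 in
P − Ia = 3.090 − 0.231 = 519453/181700 ≈ 2.859 in (> 0, runoff occurs)
Q = (519453/181700)²/((519453/181700) + 2100/1817) = (269831419209/33014890000)/(729453/181700) = 89943806403/44180536700 in ≈ 2.036 in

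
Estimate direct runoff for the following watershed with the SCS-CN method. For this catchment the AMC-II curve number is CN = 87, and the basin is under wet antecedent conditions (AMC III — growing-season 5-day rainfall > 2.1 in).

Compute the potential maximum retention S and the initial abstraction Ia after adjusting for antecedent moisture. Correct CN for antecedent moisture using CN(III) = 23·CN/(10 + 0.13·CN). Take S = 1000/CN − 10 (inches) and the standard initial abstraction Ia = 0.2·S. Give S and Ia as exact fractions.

CN(III) from CN(II)=87: (23·87)/(10 + 0.13·87) = 200100/2131 ≈ 93.900
Retention S: 1000/CN − 10 with CN=93.900 → S = 1300/2001 ≈ 0.650 in
Ia = 0.2·(1300/2001) = 260/2001 in ≈ 0.130 in

S = 1300/2001 in ≈ 0.650 in; Ia = 260/2001 in ≈ 0.130 in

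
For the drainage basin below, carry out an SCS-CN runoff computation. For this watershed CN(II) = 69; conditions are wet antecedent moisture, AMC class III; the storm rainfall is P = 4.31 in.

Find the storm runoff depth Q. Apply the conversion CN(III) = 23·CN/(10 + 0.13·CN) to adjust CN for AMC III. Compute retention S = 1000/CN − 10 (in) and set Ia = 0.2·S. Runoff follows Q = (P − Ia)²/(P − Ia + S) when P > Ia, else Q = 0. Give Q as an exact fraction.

Adjust CN=69 to AMC III: 23·69/(10 + 0.13·69) → 1587 ÷ (1897/100) = 158700/1897 ≈ 83.658
Max retention: S = 1000/(158700/1897) − 10 = 3100/1587 in (≈ 1.953 in)
Ia = 0.2·(3100/1587) = 620/1587 in ≈ 0.391 in
Excess rainfall: 4.310 − 0.391 = 3.919 in; P > Ia so Q > 0
Runoff Q = (P−Ia)²/(P−Ia+S) = (3.919)²/(3.919+1.953) = 386880268009/147907923900 ≈ 2.616 in

Q = 386880268009/147907923900 in ≈ 2.616 in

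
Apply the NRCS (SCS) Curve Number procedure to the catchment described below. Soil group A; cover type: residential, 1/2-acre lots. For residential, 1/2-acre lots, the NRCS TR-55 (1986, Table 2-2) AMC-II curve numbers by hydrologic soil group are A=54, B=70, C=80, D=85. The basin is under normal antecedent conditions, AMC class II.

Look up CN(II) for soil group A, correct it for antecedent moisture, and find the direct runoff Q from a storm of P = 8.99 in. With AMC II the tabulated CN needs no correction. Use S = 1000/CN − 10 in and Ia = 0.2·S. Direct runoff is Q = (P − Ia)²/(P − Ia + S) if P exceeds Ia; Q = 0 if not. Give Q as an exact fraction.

NRCS table: residential, 1/2-acre lots, soil group A → CN(II) = 54
CN(II) = 54; AMC II needs no correction.
S = 1000/54 − 10 = 230/27 in ≈ 8.519 in
Ia = 0.2S: 0.2·8.519 = 1.704 in (exactly 46/27)
Excess rainfall: 8.990 − 1.704 = 7.286 in; P > Ia so Q > 0
Q: (19673/2700)² ÷ (42673/2700) = 387026929/115217100 in (≈ 3.359 in)

Q = 387026929/115217100 in ≈ 3.359 in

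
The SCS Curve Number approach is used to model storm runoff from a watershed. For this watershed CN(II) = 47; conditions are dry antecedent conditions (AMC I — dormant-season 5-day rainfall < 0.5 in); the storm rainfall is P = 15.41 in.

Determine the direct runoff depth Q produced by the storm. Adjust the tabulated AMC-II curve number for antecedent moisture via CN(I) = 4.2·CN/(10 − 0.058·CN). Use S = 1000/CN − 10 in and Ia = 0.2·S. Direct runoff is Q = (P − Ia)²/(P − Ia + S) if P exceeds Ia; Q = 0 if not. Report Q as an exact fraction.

CN(I) from CN(II)=47: (4.2·47)/(10 − 0.058·47) = 98700/3637 ≈ 27.138
Max retention: S = 1000/(98700/3637) − 10 = 26500/987 in (≈ 26.849 in)
Ia = 0.2·(26500/987) = 5300/987 in ≈ 5.370 in
P − Ia = 15.410 − 5.370 = 990967/98700 ≈ 10.040 in (> 0, runoff occurs)
Runoff Q = (P−Ia)²/(P−Ia+S) = (10.040)²/(10.040+26.849) = 982015595089/359363442900 ≈ 2.733 in

Q = 982015595089/359363442900 in ≈ 2.733 in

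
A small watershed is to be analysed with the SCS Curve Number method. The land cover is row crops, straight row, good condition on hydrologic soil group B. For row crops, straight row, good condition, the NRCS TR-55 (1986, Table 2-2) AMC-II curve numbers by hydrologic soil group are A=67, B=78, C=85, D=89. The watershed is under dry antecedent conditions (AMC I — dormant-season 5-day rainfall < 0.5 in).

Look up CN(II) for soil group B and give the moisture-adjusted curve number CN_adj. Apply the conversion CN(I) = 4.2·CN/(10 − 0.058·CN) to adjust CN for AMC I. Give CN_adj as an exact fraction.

NRCS table: row crops, straight row, good condition, soil group B → CN(II) = 78
CN(I) from CN(II)=78: (4.2·78)/(10 − 0.058·78) = 81900/1369 ≈ 59.825

CN_adj = 81900/1369 ≈ 59.825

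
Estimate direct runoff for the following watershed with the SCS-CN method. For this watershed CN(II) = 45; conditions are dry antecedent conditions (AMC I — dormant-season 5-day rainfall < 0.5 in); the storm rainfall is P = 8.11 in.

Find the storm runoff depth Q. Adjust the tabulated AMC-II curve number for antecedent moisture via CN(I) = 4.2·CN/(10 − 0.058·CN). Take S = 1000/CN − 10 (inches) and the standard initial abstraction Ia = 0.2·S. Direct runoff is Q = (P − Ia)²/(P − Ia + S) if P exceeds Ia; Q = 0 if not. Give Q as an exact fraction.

Dry (AMC I): CN(I) = 4.2·45/(10 − 0.058·45) = 189/(739/100) = 18900/739 ≈ 25.575
Retention S: 1000/CN − 10 with CN=25.575 → S = 5500/189 ≈ 29.101 in
Ia = 0.2·(5500/189) = 1100/189 in ≈ 5.820 in
P − Ia = 8.110 − 5.820 = 43279/18900 ≈ 2.290 in (> 0, runoff occurs)
Q: (43279/18900)² ÷ (593279/18900) = 1873071841/11212973100 in (≈ 0.167 in)

Q = 1873071841/11212973100 in ≈ 0.167 in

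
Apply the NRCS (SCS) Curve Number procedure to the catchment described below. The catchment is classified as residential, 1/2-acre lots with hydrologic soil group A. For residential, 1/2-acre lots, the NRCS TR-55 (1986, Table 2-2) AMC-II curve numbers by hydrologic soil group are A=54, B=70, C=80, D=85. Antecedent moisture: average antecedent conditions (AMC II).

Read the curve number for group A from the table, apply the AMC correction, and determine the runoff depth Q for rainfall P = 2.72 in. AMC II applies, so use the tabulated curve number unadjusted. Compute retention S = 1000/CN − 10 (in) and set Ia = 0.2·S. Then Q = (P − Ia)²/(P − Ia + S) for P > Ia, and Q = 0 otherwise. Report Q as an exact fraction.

NRCS table: residential, 1/2-acre lots, soil group A → CN(II) = 54
CN(II) = 54; AMC II needs no correction.
Retention S: 1000/CN − 10 with CN=54.000 → S = 230/27 ≈ 8.519 in
Ia = 0.2S: 0.2·8.519 = 1.704 in (exactly 46/27)
P − Ia = 2.720 − 1.704 = 686/675 ≈ 1.016 in (> 0, runoff occurs)
Q: (686/675)² ÷ (6436/675) = 117649/1086075 in (≈ 0.108 in)

Q = 117649/1086075 in ≈ 0.108 in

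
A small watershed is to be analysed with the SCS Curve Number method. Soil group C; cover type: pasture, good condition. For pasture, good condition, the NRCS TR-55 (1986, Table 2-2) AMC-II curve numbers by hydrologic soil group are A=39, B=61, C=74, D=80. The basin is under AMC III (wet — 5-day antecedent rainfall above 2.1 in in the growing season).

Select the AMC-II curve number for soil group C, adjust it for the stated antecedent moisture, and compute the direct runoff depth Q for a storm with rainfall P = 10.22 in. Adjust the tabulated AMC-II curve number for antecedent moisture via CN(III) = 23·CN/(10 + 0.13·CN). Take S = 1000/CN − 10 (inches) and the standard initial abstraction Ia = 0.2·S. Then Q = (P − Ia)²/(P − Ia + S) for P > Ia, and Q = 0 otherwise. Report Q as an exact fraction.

Q = 177966703321/20715935550 in ≈ 8.591 in

NRCS table: pasture, good condition, soil group C → CN(II) = 74
Wet (AMC III): CN(III) = 23·74/(10 + 0.13·74) = 1702/(981/50) = 85100/981 ≈ 86.748
Retention S: 1000/CN − 10 with CN=86.748 → S = 1300/851 ≈ 1.528 in
Ia = 0.2S: 0.2·1.528 = 0.306 in (exactly 260/851)
Since P=10.220 > Ia=0.306: effective rainfall P−Ia = 421861/42550 in
Q: (421861/42550)² ÷ (486861/42550) = 177966703321/20715935550 in (≈ 8.591 in)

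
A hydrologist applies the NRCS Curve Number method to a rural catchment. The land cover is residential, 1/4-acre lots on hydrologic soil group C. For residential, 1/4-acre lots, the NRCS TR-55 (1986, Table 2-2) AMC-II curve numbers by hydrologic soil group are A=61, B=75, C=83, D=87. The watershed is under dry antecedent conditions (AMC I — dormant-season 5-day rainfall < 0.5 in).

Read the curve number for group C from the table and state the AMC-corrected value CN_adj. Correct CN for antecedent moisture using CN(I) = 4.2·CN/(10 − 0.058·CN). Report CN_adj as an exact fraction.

CN_adj = 174300/2593 ≈ 67.219

NRCS table: residential, 1/4-acre lots, soil group C → CN(II) = 83
Dry (AMC I): CN(I) = 4.2·83/(10 − 0.058·83) = (1743/5)/(2593/500) = 174300/2593 ≈ 67.219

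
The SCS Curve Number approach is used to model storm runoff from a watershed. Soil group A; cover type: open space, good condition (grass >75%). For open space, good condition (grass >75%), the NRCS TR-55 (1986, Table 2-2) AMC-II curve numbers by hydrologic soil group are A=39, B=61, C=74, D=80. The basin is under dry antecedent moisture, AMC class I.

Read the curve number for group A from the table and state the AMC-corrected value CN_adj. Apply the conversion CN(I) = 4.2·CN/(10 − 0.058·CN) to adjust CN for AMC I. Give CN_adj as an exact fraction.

CN_adj = 81900/3869 ≈ 21.168

NRCS table: open space, good condition (grass >75%), soil group A → CN(II) = 39
CN(I) from CN(II)=39: (4.2·39)/(10 − 0.058·39) = 81900/3869 ≈ 21.168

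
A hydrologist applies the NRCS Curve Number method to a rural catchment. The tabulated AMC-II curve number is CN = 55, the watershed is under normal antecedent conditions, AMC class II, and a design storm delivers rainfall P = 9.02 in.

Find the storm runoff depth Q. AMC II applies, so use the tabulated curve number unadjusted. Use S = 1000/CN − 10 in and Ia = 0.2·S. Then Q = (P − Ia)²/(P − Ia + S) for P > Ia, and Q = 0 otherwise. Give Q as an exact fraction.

Q = 16491721/4708550 in ≈ 3.503 in

AMC II — tabulated CN = 55 applies directly.
S = 1000/55 − 10 = 90/11 in ≈ 8.182 in
Ia = 0.2·(90/11) = 18/11 in ≈ 1.636 in
Since P=9.020 > Ia=1.636: effective rainfall P−Ia = 4061/550 in
Runoff Q = (P−Ia)²/(P−Ia+S) = (7.384)²/(7.384+8.182) = 16491721/4708550 ≈ 3.503 in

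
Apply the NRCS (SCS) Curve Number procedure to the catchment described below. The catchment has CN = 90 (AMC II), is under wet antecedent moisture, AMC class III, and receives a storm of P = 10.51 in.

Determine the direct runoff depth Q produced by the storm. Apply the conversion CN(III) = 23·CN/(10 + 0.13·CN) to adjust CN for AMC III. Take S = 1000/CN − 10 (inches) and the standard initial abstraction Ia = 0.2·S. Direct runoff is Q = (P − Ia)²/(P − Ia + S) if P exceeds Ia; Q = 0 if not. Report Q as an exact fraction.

Q = 46464820249/4669029900 in ≈ 9.952 in

Wet (AMC III): CN(III) = 23·90/(10 + 0.13·90) = 2070/(217/10) = 20700/217 ≈ 95.392
S = 1000/(20700/217) − 10 = 100/207 in ≈ 0.483 in
Ia = 0.2·(100/207) = 20/207 in ≈ 0.097 in
Excess rainfall: 10.510 − 0.097 = 10.413 in; P > Ia so Q > 0
Q: (215557/20700)² ÷ (225557/20700) = 46464820249/4669029900 in (≈ 9.952 in)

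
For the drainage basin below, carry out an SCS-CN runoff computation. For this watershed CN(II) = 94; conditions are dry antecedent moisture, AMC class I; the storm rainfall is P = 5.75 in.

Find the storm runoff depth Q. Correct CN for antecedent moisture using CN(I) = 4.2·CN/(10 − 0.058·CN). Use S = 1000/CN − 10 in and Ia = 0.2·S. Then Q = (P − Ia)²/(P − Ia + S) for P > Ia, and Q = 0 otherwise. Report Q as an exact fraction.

Dry (AMC I): CN(I) = 4.2·94/(10 − 0.058·94) = (1974/5)/(1137/250) = 32900/379 ≈ 86.807
Max retention: S = 1000/(32900/379) − 10 = 500/329 in (≈ 1.520 in)
Ia = 0.2S: 0.2·1.520 = 0.304 in (exactly 100/329)
P − Ia = 5.750 − 0.304 = 7167/1316 ≈ 5.446 in (> 0, runoff occurs)
Q = (7167/1316)²/((7167/1316) + 500/329) = (51365889/1731856)/(9167/1316) = 51365889/12063772 in ≈ 4.258 in

Q = 51365889/12063772 in ≈ 4.258 in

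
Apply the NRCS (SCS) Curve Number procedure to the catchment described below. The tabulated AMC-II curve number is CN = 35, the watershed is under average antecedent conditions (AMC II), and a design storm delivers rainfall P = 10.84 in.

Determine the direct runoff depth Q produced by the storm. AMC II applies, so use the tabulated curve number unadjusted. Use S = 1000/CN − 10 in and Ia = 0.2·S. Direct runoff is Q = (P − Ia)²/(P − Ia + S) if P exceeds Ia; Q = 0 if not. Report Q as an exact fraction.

Q = 1555009/786975 in ≈ 1.976 in

AMC II — tabulated CN = 35 applies directly.
Max retention: S = 1000/35 − 10 = 130/7 in (≈ 18.571 in)
Ia = 0.2·(130/7) = 26/7 in ≈ 3.714 in
P − Ia = 10.840 − 3.714 = 1247/175 ≈ 7.126 in (> 0, runoff occurs)
Q = (1247/175)²/((1247/175) + 130/7) = (1555009/30625)/(4497/175) = 1555009/786975 in ≈ 1.976 in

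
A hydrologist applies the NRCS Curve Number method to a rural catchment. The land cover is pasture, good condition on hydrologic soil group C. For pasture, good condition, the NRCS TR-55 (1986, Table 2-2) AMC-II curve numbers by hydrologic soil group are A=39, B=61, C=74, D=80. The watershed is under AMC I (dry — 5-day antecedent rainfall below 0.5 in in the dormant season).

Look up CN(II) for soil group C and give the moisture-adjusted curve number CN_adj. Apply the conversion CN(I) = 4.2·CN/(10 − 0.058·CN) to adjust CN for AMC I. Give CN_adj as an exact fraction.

NRCS table: pasture, good condition, soil group C → CN(II) = 74
CN(I) from CN(II)=74: (4.2·74)/(10 − 0.058·74) = 77700/1427 ≈ 54.450

CN_adj = 77700/1427 ≈ 54.450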